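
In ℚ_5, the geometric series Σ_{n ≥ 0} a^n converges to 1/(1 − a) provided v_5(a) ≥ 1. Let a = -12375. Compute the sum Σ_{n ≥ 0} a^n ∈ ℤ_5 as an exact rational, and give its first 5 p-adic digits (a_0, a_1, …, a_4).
Σ a^n = 1/(1 − a) = 1/12376;  first 5 digits = (1, 0, 0, 1, 0)

v_5(a) = 3 ≥ 1, so the series converges in ℤ_5 to 1/(1 − a) = 1/(1 − (-12375)) = 1/12376. Expand this rational in ℤ_5: compute digits iteratively via d_i = x_i mod 5, x_{i+1} = (x_i − d_i)/5. The first 5 digits are (1, 0, 0, 1, 0).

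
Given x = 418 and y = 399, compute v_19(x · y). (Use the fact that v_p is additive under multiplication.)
v_19(166782) = 2

v_p(x) = 1 (factor: 418 = 19^1 · 22); v_p(y) = 1 (factor: 399 = 19^1 · 21). Additivity: v_p(xy) = v_p(x) + v_p(y) = 1 + 1 = 2. (Direct check: xy = 166782 = 19^2 · (462).)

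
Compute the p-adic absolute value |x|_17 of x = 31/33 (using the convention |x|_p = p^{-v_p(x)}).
|31/33|_17 = 1

Step 1 — compute v_17(x) by factoring powers of 17 out of the numerator and denominator: v_17(31/33) = 0. Step 2 — apply |x|_p = p^{-v_p(x)} = 17^{0} = 1.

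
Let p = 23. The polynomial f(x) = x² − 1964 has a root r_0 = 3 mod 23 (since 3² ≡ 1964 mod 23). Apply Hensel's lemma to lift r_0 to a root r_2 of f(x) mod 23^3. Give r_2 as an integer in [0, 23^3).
r_2 = 6236 (mod 12167)

Hensel's recurrence: r_{i+1} = r_i − f(r_i)·(f′(r_i))^{-1} mod 23^{i+2}, with f′(x) = 2x. Iterate:
  r_0 = 3 (mod 23)
  r_1 = 417 (mod 529)
  r_2 = 6236 (mod 12167)
Final: r_2 = 6236, and one checks f(r_2) ≡ 0 mod 23^3.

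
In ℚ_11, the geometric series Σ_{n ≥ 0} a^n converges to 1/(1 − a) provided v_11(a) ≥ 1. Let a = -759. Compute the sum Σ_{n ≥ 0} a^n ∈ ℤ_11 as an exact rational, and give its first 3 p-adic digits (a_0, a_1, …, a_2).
Σ a^n = 1/(1 − a) = 1/760;  first 3 digits = (1, 8, 2)

v_11(a) = 1 ≥ 1, so the series converges in ℤ_11 to 1/(1 − a) = 1/(1 − (-759)) = 1/760. Expand this rational in ℤ_11: compute digits iteratively via d_i = x_i mod 11, x_{i+1} = (x_i − d_i)/11. The first 3 digits are (1, 8, 2).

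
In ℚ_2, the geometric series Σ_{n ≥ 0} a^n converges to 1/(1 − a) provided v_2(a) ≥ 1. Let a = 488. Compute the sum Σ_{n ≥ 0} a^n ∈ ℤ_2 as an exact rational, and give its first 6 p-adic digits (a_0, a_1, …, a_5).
Σ a^n = 1/(1 − a) = -1/487;  first 6 digits = (1, 0, 0, 1, 0, 1)

v_2(a) = 3 ≥ 1, so the series converges in ℤ_2 to 1/(1 − a) = 1/(1 − 488) = -1/487. Expand this rational in ℤ_2: compute digits iteratively via d_i = x_i mod 2, x_{i+1} = (x_i − d_i)/2. The first 6 digits are (1, 0, 0, 1, 0, 1).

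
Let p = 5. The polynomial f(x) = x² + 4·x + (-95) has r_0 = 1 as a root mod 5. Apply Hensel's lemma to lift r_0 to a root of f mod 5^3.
r_2 = 41 (mod 125)

Hensel: r_{i+1} = r_i − f(r_i)·(f′(r_i))^{-1} mod 5^{i+2}, f′(x) = 2x + 4. Iterate:
  r_0 = 1 (mod 5)
  r_1 = 16 (mod 25)
  r_2 = 41 (mod 125)
Final: r = 41 satisfies f(r) ≡ 0 mod 5^3.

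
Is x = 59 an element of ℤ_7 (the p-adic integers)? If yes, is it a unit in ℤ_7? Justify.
x ∈ ℤ_7^× (unit); v_7(x) = 0

ℤ_7 = {x ∈ ℚ_7 : v_7(x) ≥ 0} and ℤ_7^× = {x ∈ ℤ_7 : v_7(x) = 0}. Here v_7(59) = v_7(num) − v_7(den) = 0; compare against these criteria.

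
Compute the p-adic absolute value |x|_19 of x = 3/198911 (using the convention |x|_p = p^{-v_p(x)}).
|3/198911|_19 = 6859

Step 1 — compute v_19(x) by factoring powers of 19 out of the numerator and denominator: v_19(3/198911) = -3. Step 2 — apply |x|_p = p^{-v_p(x)} = 19^{3} = 6859.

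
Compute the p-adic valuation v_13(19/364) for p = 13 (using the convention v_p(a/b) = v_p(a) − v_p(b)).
v_13(19/364) = -1

Factor powers of 13 from the numerator and denominator of the reduced fraction: 19 = 13^0 · 19 and 364 = 13^1 · 28. Apply v_p(a/b) = v_p(a) − v_p(b): v_13(19/364) = 0 − 1 = -1.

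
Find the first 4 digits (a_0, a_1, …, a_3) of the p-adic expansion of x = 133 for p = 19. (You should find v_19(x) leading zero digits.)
(a_0, …, a_3) = (0, 7, 0, 0)

v_19(133) = 1, so a_0 = ... = a_0 = 0. Factor out: x = 19^1 · u with u = 7 a unit in ℤ_19. Expand u iteratively via a_{v+i} = u_i mod 19, u_{i+1} = (u_i − a_{v+i})/19:
  u_0 = 7;  a_1 = 7;  u_1 = (u_0 − 7)/19 = 0
  u_1 = 0;  a_2 = 0;  u_2 = (u_1 − 0)/19 = 0
  u_2 = 0;  a_3 = 0;  u_3 = (u_2 − 0)/19 = 0
Digits: (0, 7, 0, 0).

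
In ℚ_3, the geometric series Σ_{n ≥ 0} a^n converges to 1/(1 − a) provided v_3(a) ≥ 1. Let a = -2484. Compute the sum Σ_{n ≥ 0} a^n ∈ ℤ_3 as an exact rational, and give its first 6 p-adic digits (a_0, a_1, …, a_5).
Σ a^n = 1/(1 − a) = 1/2485;  first 6 digits = (1, 0, 0, 1, 2, 1)

v_3(a) = 3 ≥ 1, so the series converges in ℤ_3 to 1/(1 − a) = 1/(1 − (-2484)) = 1/2485. Expand this rational in ℤ_3: compute digits iteratively via d_i = x_i mod 3, x_{i+1} = (x_i − d_i)/3. The first 6 digits are (1, 0, 0, 1, 2, 1).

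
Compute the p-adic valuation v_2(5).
v_2(5) = 0

v_2(n) is the largest exponent k such that 2^k divides n. Factor out: 5 = 2^0 · 5. (Sign doesn't affect v_p.) So v_2(5) = 0.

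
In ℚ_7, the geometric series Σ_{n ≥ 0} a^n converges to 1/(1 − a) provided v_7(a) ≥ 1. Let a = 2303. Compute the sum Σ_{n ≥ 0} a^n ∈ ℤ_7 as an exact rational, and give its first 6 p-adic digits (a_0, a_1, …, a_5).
Σ a^n = 1/(1 − a) = -1/2302;  first 6 digits = (1, 0, 5, 6, 4, 0)

v_7(a) = 2 ≥ 1, so the series converges in ℤ_7 to 1/(1 − a) = 1/(1 − 2303) = -1/2302. Expand this rational in ℤ_7: compute digits iteratively via d_i = x_i mod 7, x_{i+1} = (x_i − d_i)/7. The first 6 digits are (1, 0, 5, 6, 4, 0).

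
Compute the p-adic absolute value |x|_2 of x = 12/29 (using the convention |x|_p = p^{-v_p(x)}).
|12/29|_2 = 1/4

Step 1 — compute v_2(x) by factoring powers of 2 out of the numerator and denominator: v_2(12/29) = 2. Step 2 — apply |x|_p = p^{-v_p(x)} = 2^{-2} = 1/4.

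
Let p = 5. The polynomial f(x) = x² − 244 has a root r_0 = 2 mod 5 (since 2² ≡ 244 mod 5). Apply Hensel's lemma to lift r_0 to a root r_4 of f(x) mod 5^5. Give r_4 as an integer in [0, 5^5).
r_4 = 1162 (mod 3125)

Hensel's recurrence: r_{i+1} = r_i − f(r_i)·(f′(r_i))^{-1} mod 5^{i+2}, with f′(x) = 2x. Iterate:
  r_0 = 2 (mod 5)
  r_1 = 12 (mod 25)
  r_2 = 37 (mod 125)
  r_3 = 537 (mod 625)
  r_4 = 1162 (mod 3125)
Final: r_4 = 1162, and one checks f(r_4) ≡ 0 mod 5^5.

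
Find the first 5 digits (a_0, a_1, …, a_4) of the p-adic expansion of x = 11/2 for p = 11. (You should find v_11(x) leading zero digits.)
(a_0, …, a_4) = (0, 6, 5, 5, 5)

v_11(11/2) = 1, so a_0 = ... = a_0 = 0. Factor out: x = 11^1 · u with u = 1/2 a unit in ℤ_11. Expand u iteratively via a_{v+i} = u_i mod 11, u_{i+1} = (u_i − a_{v+i})/11:
  u_0 = 1/2;  a_1 = 6;  u_1 = (u_0 − 6)/11 = -1/2
  u_1 = -1/2;  a_2 = 5;  u_2 = (u_1 − 5)/11 = -1/2
  u_2 = -1/2;  a_3 = 5;  u_3 = (u_2 − 5)/11 = -1/2
  u_3 = -1/2;  a_4 = 5;  u_4 = (u_3 − 5)/11 = -1/2
Digits: (0, 6, 5, 5, 5).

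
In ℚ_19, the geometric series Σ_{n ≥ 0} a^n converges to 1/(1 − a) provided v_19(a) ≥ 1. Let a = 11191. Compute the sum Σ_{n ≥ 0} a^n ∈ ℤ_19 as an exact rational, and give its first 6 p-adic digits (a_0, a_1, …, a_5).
Σ a^n = 1/(1 − a) = -1/11190;  first 6 digits = (1, 0, 12, 1, 11, 12)

v_19(a) = 2 ≥ 1, so the series converges in ℤ_19 to 1/(1 − a) = 1/(1 − 11191) = -1/11190. Expand this rational in ℤ_19: compute digits iteratively via d_i = x_i mod 19, x_{i+1} = (x_i − d_i)/19. The first 6 digits are (1, 0, 12, 1, 11, 12).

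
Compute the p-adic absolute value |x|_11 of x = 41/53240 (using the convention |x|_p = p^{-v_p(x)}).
|41/53240|_11 = 1331

Step 1 — compute v_11(x) by factoring powers of 11 out of the numerator and denominator: v_11(41/53240) = -3. Step 2 — apply |x|_p = p^{-v_p(x)} = 11^{3} = 1331.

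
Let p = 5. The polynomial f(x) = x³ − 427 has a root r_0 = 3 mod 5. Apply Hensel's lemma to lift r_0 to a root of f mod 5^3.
r_2 = 78 (mod 125)

Hensel: r_{i+1} = r_i − f(r_i)/f′(r_i) mod 5^{i+2}, where f′(x) = 3x². Iterate:
  r_0 = 3 (mod 5)
  r_1 = 3 (mod 25)
  r_2 = 78 (mod 125)
Final: r = 78 with f(r) ≡ 0 mod 5^3.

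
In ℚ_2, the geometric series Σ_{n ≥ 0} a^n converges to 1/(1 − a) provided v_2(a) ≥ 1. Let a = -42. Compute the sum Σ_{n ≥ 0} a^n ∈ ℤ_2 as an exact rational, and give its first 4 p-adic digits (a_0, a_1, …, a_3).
Σ a^n = 1/(1 − a) = 1/43;  first 4 digits = (1, 1, 0, 0)

v_2(a) = 1 ≥ 1, so the series converges in ℤ_2 to 1/(1 − a) = 1/(1 − (-42)) = 1/43. Expand this rational in ℤ_2: compute digits iteratively via d_i = x_i mod 2, x_{i+1} = (x_i − d_i)/2. The first 4 digits are (1, 1, 0, 0).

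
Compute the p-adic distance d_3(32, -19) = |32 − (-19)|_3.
d_3(32, -19) = 1/3

Step 1 — x − y = 32 − (-19) = 51. Step 2 — v_3(51) = 1 (factor: 51 = (3^1 · 17); the sign does not affect v_p). Step 3 — |x − y|_3 = 3^{-1} = 1/3.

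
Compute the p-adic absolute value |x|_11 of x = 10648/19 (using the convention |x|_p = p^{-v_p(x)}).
|10648/19|_11 = 1/1331

Step 1 — compute v_11(x) by factoring powers of 11 out of the numerator and denominator: v_11(10648/19) = 3. Step 2 — apply |x|_p = p^{-v_p(x)} = 11^{-3} = 1/1331.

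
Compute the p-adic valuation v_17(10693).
v_17(10693) = 2

v_17(n) is the largest exponent k such that 17^k divides n. Factor out: 10693 = 17^2 · 37. (Sign doesn't affect v_p.) So v_17(10693) = 2.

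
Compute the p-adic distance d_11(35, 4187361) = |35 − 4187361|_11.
d_11(35, 4187361) = 1/161051

Step 1 — x − y = 35 − 4187361 = -4187326. Step 2 — v_11(-4187326) = 5 (factor: -4187326 = −(11^5 · 26); the sign does not affect v_p). Step 3 — |x − y|_11 = 11^{-5} = 1/161051.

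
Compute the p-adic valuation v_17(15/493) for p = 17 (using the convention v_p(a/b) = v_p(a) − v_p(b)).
v_17(15/493) = -1

Factor powers of 17 from the numerator and denominator of the reduced fraction: 15 = 17^0 · 15 and 493 = 17^1 · 29. Apply v_p(a/b) = v_p(a) − v_p(b): v_17(15/493) = 0 − 1 = -1.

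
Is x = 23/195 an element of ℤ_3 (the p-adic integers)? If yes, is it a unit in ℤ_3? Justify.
x ∉ ℤ_3 (v_3(x) = -1 < 0)

ℤ_3 = {x ∈ ℚ_3 : v_3(x) ≥ 0} and ℤ_3^× = {x ∈ ℤ_3 : v_3(x) = 0}. Here v_3(23/195) = v_3(num) − v_3(den) = -1; compare against these criteria.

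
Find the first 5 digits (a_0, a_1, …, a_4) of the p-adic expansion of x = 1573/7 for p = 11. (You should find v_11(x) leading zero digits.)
(a_0, …, a_4) = (0, 0, 5, 6, 1)

v_11(1573/7) = 2, so a_0 = ... = a_1 = 0. Factor out: x = 11^2 · u with u = 13/7 a unit in ℤ_11. Expand u iteratively via a_{v+i} = u_i mod 11, u_{i+1} = (u_i − a_{v+i})/11:
  u_0 = 13/7;  a_2 = 5;  u_1 = (u_0 − 5)/11 = -2/7
  u_1 = -2/7;  a_3 = 6;  u_2 = (u_1 − 6)/11 = -4/7
  u_2 = -4/7;  a_4 = 1;  u_3 = (u_2 − 1)/11 = -1/7
Digits: (0, 0, 5, 6, 1).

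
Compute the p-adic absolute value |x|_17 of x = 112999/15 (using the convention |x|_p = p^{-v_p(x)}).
|112999/15|_17 = 1/4913

Step 1 — compute v_17(x) by factoring powers of 17 out of the numerator and denominator: v_17(112999/15) = 3. Step 2 — apply |x|_p = p^{-v_p(x)} = 17^{-3} = 1/4913.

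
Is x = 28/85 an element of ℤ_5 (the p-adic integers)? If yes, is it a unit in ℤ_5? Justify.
x ∉ ℤ_5 (v_5(x) = -1 < 0)

ℤ_5 = {x ∈ ℚ_5 : v_5(x) ≥ 0} and ℤ_5^× = {x ∈ ℤ_5 : v_5(x) = 0}. Here v_5(28/85) = v_5(num) − v_5(den) = -1; compare against these criteria.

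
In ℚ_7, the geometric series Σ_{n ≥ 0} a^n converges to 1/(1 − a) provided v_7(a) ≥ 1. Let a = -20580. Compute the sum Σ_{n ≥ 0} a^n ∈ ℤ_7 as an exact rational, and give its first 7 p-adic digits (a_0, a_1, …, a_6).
Σ a^n = 1/(1 − a) = 1/20581;  first 7 digits = (1, 0, 0, 3, 5, 5, 1)

v_7(a) = 3 ≥ 1, so the series converges in ℤ_7 to 1/(1 − a) = 1/(1 − (-20580)) = 1/20581. Expand this rational in ℤ_7: compute digits iteratively via d_i = x_i mod 7, x_{i+1} = (x_i − d_i)/7. The first 7 digits are (1, 0, 0, 3, 5, 5, 1).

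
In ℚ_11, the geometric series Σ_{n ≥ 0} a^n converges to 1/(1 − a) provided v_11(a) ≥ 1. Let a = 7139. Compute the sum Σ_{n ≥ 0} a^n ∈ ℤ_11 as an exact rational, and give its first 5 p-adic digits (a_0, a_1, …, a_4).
Σ a^n = 1/(1 − a) = -1/7138;  first 5 digits = (1, 0, 4, 5, 5)

v_11(a) = 2 ≥ 1, so the series converges in ℤ_11 to 1/(1 − a) = 1/(1 − 7139) = -1/7138. Expand this rational in ℤ_11: compute digits iteratively via d_i = x_i mod 11, x_{i+1} = (x_i − d_i)/11. The first 5 digits are (1, 0, 4, 5, 5).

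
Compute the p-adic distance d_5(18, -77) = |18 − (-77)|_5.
d_5(18, -77) = 1/5

Step 1 — x − y = 18 − (-77) = 95. Step 2 — v_5(95) = 1 (factor: 95 = (5^1 · 19); the sign does not affect v_p). Step 3 — |x − y|_5 = 5^{-1} = 1/5.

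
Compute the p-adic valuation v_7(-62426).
v_7(-62426) = 4

v_7(n) is the largest exponent k such that 7^k divides n. Factor out: -62426 = -7^4 · 26. (Sign doesn't affect v_p.) So v_7(-62426) = 4.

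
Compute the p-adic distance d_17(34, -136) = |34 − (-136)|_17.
d_17(34, -136) = 1/17

Step 1 — x − y = 34 − (-136) = 170. Step 2 — v_17(170) = 1 (factor: 170 = (17^1 · 10); the sign does not affect v_p). Step 3 — |x − y|_17 = 17^{-1} = 1/17.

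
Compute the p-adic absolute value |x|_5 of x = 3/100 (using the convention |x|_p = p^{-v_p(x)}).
|3/100|_5 = 25

Step 1 — compute v_5(x) by factoring powers of 5 out of the numerator and denominator: v_5(3/100) = -2. Step 2 — apply |x|_p = p^{-v_p(x)} = 5^{2} = 25.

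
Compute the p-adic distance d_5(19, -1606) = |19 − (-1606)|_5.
d_5(19, -1606) = 1/125

Step 1 — x − y = 19 − (-1606) = 1625. Step 2 — v_5(1625) = 3 (factor: 1625 = (5^3 · 13); the sign does not affect v_p). Step 3 — |x − y|_5 = 5^{-3} = 1/125.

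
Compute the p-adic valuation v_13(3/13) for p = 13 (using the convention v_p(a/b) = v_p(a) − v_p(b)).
v_13(3/13) = -1

Factor powers of 13 from the numerator and denominator of the reduced fraction: 3 = 13^0 · 3 and 13 = 13^1 · 1. Apply v_p(a/b) = v_p(a) − v_p(b): v_13(3/13) = 0 − 1 = -1.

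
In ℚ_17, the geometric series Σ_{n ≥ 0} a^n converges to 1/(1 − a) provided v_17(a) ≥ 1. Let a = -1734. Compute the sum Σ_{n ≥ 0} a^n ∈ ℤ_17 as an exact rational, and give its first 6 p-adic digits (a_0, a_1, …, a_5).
Σ a^n = 1/(1 − a) = 1/1735;  first 6 digits = (1, 0, 11, 16, 1, 2)

v_17(a) = 2 ≥ 1, so the series converges in ℤ_17 to 1/(1 − a) = 1/(1 − (-1734)) = 1/1735. Expand this rational in ℤ_17: compute digits iteratively via d_i = x_i mod 17, x_{i+1} = (x_i − d_i)/17. The first 6 digits are (1, 0, 11, 16, 1, 2).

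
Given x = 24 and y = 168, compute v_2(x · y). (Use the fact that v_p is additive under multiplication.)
v_2(4032) = 6

v_p(x) = 3 (factor: 24 = 2^3 · 3); v_p(y) = 3 (factor: 168 = 2^3 · 21). Additivity: v_p(xy) = v_p(x) + v_p(y) = 3 + 3 = 6. (Direct check: xy = 4032 = 2^6 · (63).)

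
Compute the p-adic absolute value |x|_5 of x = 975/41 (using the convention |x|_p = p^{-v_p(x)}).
|975/41|_5 = 1/25

Step 1 — compute v_5(x) by factoring powers of 5 out of the numerator and denominator: v_5(975/41) = 2. Step 2 — apply |x|_p = p^{-v_p(x)} = 5^{-2} = 1/25.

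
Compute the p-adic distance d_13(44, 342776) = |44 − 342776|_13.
d_13(44, 342776) = 1/28561

Step 1 — x − y = 44 − 342776 = -342732. Step 2 — v_13(-342732) = 4 (factor: -342732 = −(13^4 · 12); the sign does not affect v_p). Step 3 — |x − y|_13 = 13^{-4} = 1/28561.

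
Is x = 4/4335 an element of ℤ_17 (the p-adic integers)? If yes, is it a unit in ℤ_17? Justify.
x ∉ ℤ_17 (v_17(x) = -2 < 0)

ℤ_17 = {x ∈ ℚ_17 : v_17(x) ≥ 0} and ℤ_17^× = {x ∈ ℤ_17 : v_17(x) = 0}. Here v_17(4/4335) = v_17(num) − v_17(den) = -2; compare against these criteria.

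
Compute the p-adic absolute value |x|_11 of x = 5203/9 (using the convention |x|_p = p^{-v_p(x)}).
|5203/9|_11 = 1/121

Step 1 — compute v_11(x) by factoring powers of 11 out of the numerator and denominator: v_11(5203/9) = 2. Step 2 — apply |x|_p = p^{-v_p(x)} = 11^{-2} = 1/121.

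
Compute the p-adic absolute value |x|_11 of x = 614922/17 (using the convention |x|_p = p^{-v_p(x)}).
|614922/17|_11 = 1/14641

Step 1 — compute v_11(x) by factoring powers of 11 out of the numerator and denominator: v_11(614922/17) = 4. Step 2 — apply |x|_p = p^{-v_p(x)} = 11^{-4} = 1/14641.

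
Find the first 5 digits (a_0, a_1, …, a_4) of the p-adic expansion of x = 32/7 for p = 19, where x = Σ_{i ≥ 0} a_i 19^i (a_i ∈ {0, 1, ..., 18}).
(a_0, …, a_4) = (10, 16, 10, 13, 2)

v_19(32/7) = 0 (numerator and denominator both coprime to 19), so x ∈ ℤ_19^×. Compute digits iteratively via a_i = x_i mod 19, x_{i+1} = (x_i − a_i)/19, with x_0 = x:
  x_0 = 32/7;  a_0 = 10;  x_1 = (x_0 − 10)/19 = -2/7
  x_1 = -2/7;  a_1 = 16;  x_2 = (x_1 − 16)/19 = -6/7
  x_2 = -6/7;  a_2 = 10;  x_3 = (x_2 − 10)/19 = -4/7
  x_3 = -4/7;  a_3 = 13;  x_4 = (x_3 − 13)/19 = -5/7
  x_4 = -5/7;  a_4 = 2;  x_5 = (x_4 − 2)/19 = -1/7
Digits: (10, 16, 10, 13, 2).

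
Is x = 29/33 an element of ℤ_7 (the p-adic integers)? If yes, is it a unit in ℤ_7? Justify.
x ∈ ℤ_7^× (unit); v_7(x) = 0

ℤ_7 = {x ∈ ℚ_7 : v_7(x) ≥ 0} and ℤ_7^× = {x ∈ ℤ_7 : v_7(x) = 0}. Here v_7(29/33) = v_7(num) − v_7(den) = 0; compare against these criteria.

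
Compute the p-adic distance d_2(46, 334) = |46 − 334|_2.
d_2(46, 334) = 1/32

Step 1 — x − y = 46 − 334 = -288. Step 2 — v_2(-288) = 5 (factor: -288 = −(2^5 · 9); the sign does not affect v_p). Step 3 — |x − y|_2 = 2^{-5} = 1/32.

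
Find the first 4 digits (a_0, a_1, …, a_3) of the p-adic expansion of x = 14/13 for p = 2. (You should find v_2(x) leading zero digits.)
(a_0, …, a_3) = (0, 1, 1, 0)

v_2(14/13) = 1, so a_0 = ... = a_0 = 0. Factor out: x = 2^1 · u with u = 7/13 a unit in ℤ_2. Expand u iteratively via a_{v+i} = u_i mod 2, u_{i+1} = (u_i − a_{v+i})/2:
  u_0 = 7/13;  a_1 = 1;  u_1 = (u_0 − 1)/2 = -3/13
  u_1 = -3/13;  a_2 = 1;  u_2 = (u_1 − 1)/2 = -8/13
  u_2 = -8/13;  a_3 = 0;  u_3 = (u_2 − 0)/2 = -4/13
Digits: (0, 1, 1, 0).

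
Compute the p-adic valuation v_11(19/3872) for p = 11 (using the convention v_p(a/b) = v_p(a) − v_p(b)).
v_11(19/3872) = -2

Factor powers of 11 from the numerator and denominator of the reduced fraction: 19 = 11^0 · 19 and 3872 = 11^2 · 32. Apply v_p(a/b) = v_p(a) − v_p(b): v_11(19/3872) = 0 − 2 = -2.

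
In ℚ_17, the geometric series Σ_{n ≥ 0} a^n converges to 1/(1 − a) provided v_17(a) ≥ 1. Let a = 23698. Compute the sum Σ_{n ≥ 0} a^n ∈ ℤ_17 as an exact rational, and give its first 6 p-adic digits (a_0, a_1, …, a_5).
Σ a^n = 1/(1 − a) = -1/23697;  first 6 digits = (1, 0, 14, 4, 9, 4)

v_17(a) = 2 ≥ 1, so the series converges in ℤ_17 to 1/(1 − a) = 1/(1 − 23698) = -1/23697. Expand this rational in ℤ_17: compute digits iteratively via d_i = x_i mod 17, x_{i+1} = (x_i − d_i)/17. The first 6 digits are (1, 0, 14, 4, 9, 4).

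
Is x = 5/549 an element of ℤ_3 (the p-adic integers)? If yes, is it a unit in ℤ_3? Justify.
x ∉ ℤ_3 (v_3(x) = -2 < 0)

ℤ_3 = {x ∈ ℚ_3 : v_3(x) ≥ 0} and ℤ_3^× = {x ∈ ℤ_3 : v_3(x) = 0}. Here v_3(5/549) = v_3(num) − v_3(den) = -2; compare against these criteria.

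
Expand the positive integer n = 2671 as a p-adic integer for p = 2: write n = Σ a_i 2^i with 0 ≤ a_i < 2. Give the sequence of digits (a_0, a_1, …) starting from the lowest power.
(a_0, a_1, …) = (1, 1, 1, 1, 0, 1, 1, 0, 0, 1, 0, 1)

Repeated division by 2 gives the digits low-to-high: 2671 = 1 + 1·2^1 + 1·2^2 + 1·2^3 + 1·2^5 + 1·2^6 + 1·2^9 + 1·2^11. Digit sequence: (1, 1, 1, 1, 0, 1, 1, 0, 0, 1, 0, 1).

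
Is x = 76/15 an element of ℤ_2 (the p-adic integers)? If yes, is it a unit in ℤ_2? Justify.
x ∈ ℤ_2 but not a unit; v_2(x) = 2 > 0

ℤ_2 = {x ∈ ℚ_2 : v_2(x) ≥ 0} and ℤ_2^× = {x ∈ ℤ_2 : v_2(x) = 0}. Here v_2(76/15) = v_2(num) − v_2(den) = 2; compare against these criteria.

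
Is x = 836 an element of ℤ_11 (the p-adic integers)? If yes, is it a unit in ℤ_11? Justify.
x ∈ ℤ_11 but not a unit; v_11(x) = 1 > 0

ℤ_11 = {x ∈ ℚ_11 : v_11(x) ≥ 0} and ℤ_11^× = {x ∈ ℤ_11 : v_11(x) = 0}. Here v_11(836) = v_11(num) − v_11(den) = 1; compare against these criteria.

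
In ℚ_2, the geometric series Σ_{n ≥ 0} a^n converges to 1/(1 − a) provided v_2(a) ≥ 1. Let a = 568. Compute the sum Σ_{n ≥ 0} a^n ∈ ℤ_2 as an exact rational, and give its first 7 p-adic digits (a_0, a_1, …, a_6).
Σ a^n = 1/(1 − a) = -1/567;  first 7 digits = (1, 0, 0, 1, 1, 1, 1)

v_2(a) = 3 ≥ 1, so the series converges in ℤ_2 to 1/(1 − a) = 1/(1 − 568) = -1/567. Expand this rational in ℤ_2: compute digits iteratively via d_i = x_i mod 2, x_{i+1} = (x_i − d_i)/2. The first 7 digits are (1, 0, 0, 1, 1, 1, 1).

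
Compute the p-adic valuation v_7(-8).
v_7(-8) = 0

v_7(n) is the largest exponent k such that 7^k divides n. Factor out: -8 = -7^0 · 8. (Sign doesn't affect v_p.) So v_7(-8) = 0.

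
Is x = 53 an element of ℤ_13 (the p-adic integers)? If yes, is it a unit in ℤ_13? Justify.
x ∈ ℤ_13^× (unit); v_13(x) = 0

ℤ_13 = {x ∈ ℚ_13 : v_13(x) ≥ 0} and ℤ_13^× = {x ∈ ℤ_13 : v_13(x) = 0}. Here v_13(53) = v_13(num) − v_13(den) = 0; compare against these criteria.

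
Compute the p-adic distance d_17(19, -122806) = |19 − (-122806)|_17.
d_17(19, -122806) = 1/4913

Step 1 — x − y = 19 − (-122806) = 122825. Step 2 — v_17(122825) = 3 (factor: 122825 = (17^3 · 25); the sign does not affect v_p). Step 3 — |x − y|_17 = 17^{-3} = 1/4913.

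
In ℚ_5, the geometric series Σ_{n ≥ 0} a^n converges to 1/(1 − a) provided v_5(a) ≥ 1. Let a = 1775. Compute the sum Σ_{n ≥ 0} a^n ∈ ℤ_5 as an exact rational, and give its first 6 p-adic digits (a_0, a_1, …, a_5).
Σ a^n = 1/(1 − a) = -1/1774;  first 6 digits = (1, 0, 1, 4, 3, 3)

v_5(a) = 2 ≥ 1, so the series converges in ℤ_5 to 1/(1 − a) = 1/(1 − 1775) = -1/1774. Expand this rational in ℤ_5: compute digits iteratively via d_i = x_i mod 5, x_{i+1} = (x_i − d_i)/5. The first 6 digits are (1, 0, 1, 4, 3, 3).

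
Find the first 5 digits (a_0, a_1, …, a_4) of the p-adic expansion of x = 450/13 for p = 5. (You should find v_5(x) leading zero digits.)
(a_0, …, a_4) = (0, 0, 1, 2, 0)

v_5(450/13) = 2, so a_0 = ... = a_1 = 0. Factor out: x = 5^2 · u with u = 18/13 a unit in ℤ_5. Expand u iteratively via a_{v+i} = u_i mod 5, u_{i+1} = (u_i − a_{v+i})/5:
  u_0 = 18/13;  a_2 = 1;  u_1 = (u_0 − 1)/5 = 1/13
  u_1 = 1/13;  a_3 = 2;  u_2 = (u_1 − 2)/5 = -5/13
  u_2 = -5/13;  a_4 = 0;  u_3 = (u_2 − 0)/5 = -1/13
Digits: (0, 0, 1, 2, 0).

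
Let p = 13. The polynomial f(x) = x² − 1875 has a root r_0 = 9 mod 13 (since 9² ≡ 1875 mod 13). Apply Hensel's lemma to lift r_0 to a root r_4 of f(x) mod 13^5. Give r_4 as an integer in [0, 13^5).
r_4 = 124718 (mod 371293)

Hensel's recurrence: r_{i+1} = r_i − f(r_i)·(f′(r_i))^{-1} mod 13^{i+2}, with f′(x) = 2x. Iterate:
  r_0 = 9 (mod 13)
  r_1 = 165 (mod 169)
  r_2 = 1686 (mod 2197)
  r_3 = 10474 (mod 28561)
  r_4 = 124718 (mod 371293)
Final: r_4 = 124718, and one checks f(r_4) ≡ 0 mod 13^5.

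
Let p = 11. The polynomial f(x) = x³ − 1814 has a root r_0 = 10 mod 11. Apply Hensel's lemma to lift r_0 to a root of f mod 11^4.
r_3 = 604 (mod 14641)

Hensel: r_{i+1} = r_i − f(r_i)/f′(r_i) mod 11^{i+2}, where f′(x) = 3x². Iterate:
  r_0 = 10 (mod 11)
  r_1 = 120 (mod 121)
  r_2 = 604 (mod 1331)
  r_3 = 604 (mod 14641)
Final: r = 604 with f(r) ≡ 0 mod 11^4.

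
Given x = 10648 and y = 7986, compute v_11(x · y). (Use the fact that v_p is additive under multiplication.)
v_11(85034928) = 6

v_p(x) = 3 (factor: 10648 = 11^3 · 8); v_p(y) = 3 (factor: 7986 = 11^3 · 6). Additivity: v_p(xy) = v_p(x) + v_p(y) = 3 + 3 = 6. (Direct check: xy = 85034928 = 11^6 · (48).)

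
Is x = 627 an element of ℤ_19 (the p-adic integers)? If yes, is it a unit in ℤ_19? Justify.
x ∈ ℤ_19 but not a unit; v_19(x) = 1 > 0

ℤ_19 = {x ∈ ℚ_19 : v_19(x) ≥ 0} and ℤ_19^× = {x ∈ ℤ_19 : v_19(x) = 0}. Here v_19(627) = v_19(num) − v_19(den) = 1; compare against these criteria.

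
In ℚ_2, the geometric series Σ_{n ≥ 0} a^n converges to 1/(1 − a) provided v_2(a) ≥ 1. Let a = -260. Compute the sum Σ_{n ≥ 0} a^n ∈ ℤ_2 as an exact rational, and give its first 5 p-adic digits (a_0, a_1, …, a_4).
Σ a^n = 1/(1 − a) = 1/261;  first 5 digits = (1, 0, 1, 1, 0)

v_2(a) = 2 ≥ 1, so the series converges in ℤ_2 to 1/(1 − a) = 1/(1 − (-260)) = 1/261. Expand this rational in ℤ_2: compute digits iteratively via d_i = x_i mod 2, x_{i+1} = (x_i − d_i)/2. The first 5 digits are (1, 0, 1, 1, 0).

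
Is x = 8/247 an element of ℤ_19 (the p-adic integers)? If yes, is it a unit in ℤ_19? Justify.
x ∉ ℤ_19 (v_19(x) = -1 < 0)

ℤ_19 = {x ∈ ℚ_19 : v_19(x) ≥ 0} and ℤ_19^× = {x ∈ ℤ_19 : v_19(x) = 0}. Here v_19(8/247) = v_19(num) − v_19(den) = -1; compare against these criteria.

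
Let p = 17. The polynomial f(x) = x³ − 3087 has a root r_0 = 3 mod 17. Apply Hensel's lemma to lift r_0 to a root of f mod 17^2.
r_1 = 20 (mod 289)

Hensel: r_{i+1} = r_i − f(r_i)/f′(r_i) mod 17^{i+2}, where f′(x) = 3x². Iterate:
  r_0 = 3 (mod 17)
  r_1 = 20 (mod 289)
Final: r = 20 with f(r) ≡ 0 mod 17^2.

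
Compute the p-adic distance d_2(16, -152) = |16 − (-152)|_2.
d_2(16, -152) = 1/8

Step 1 — x − y = 16 − (-152) = 168. Step 2 — v_2(168) = 3 (factor: 168 = (2^3 · 21); the sign does not affect v_p). Step 3 — |x − y|_2 = 2^{-3} = 1/8.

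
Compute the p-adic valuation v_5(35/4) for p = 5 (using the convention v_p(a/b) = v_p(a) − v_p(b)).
v_5(35/4) = 1

Factor powers of 5 from the numerator and denominator of the reduced fraction: 35 = 5^1 · 7 and 4 = 5^0 · 4. Apply v_p(a/b) = v_p(a) − v_p(b): v_5(35/4) = 1 − 0 = 1.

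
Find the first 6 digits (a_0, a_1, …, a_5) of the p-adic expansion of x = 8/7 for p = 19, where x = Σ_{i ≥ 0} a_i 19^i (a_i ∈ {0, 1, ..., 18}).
(a_0, …, a_5) = (12, 13, 2, 8, 5, 16)

v_19(8/7) = 0 (numerator and denominator both coprime to 19), so x ∈ ℤ_19^×. Compute digits iteratively via a_i = x_i mod 19, x_{i+1} = (x_i − a_i)/19, with x_0 = x:
  x_0 = 8/7;  a_0 = 12;  x_1 = (x_0 − 12)/19 = -4/7
  x_1 = -4/7;  a_1 = 13;  x_2 = (x_1 − 13)/19 = -5/7
  x_2 = -5/7;  a_2 = 2;  x_3 = (x_2 − 2)/19 = -1/7
  x_3 = -1/7;  a_3 = 8;  x_4 = (x_3 − 8)/19 = -3/7
  x_4 = -3/7;  a_4 = 5;  x_5 = (x_4 − 5)/19 = -2/7
  x_5 = -2/7;  a_5 = 16;  x_6 = (x_5 − 16)/19 = -6/7
Digits: (12, 13, 2, 8, 5, 16).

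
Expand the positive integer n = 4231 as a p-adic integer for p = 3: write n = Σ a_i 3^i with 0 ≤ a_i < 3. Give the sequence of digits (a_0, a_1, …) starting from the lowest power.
(a_0, a_1, …) = (1, 0, 2, 0, 1, 2, 2, 1)

Repeated division by 3 gives the digits low-to-high: 4231 = 1 + 2·3^2 + 1·3^4 + 2·3^5 + 2·3^6 + 1·3^7. Digit sequence: (1, 0, 2, 0, 1, 2, 2, 1).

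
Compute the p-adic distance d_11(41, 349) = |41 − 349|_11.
d_11(41, 349) = 1/11

Step 1 — x − y = 41 − 349 = -308. Step 2 — v_11(-308) = 1 (factor: -308 = −(11^1 · 28); the sign does not affect v_p). Step 3 — |x − y|_11 = 11^{-1} = 1/11.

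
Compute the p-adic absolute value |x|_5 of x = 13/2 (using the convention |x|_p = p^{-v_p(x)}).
|13/2|_5 = 1

Step 1 — compute v_5(x) by factoring powers of 5 out of the numerator and denominator: v_5(13/2) = 0. Step 2 — apply |x|_p = p^{-v_p(x)} = 5^{0} = 1.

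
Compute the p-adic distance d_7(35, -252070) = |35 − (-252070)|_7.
d_7(35, -252070) = 1/16807

Step 1 — x − y = 35 − (-252070) = 252105. Step 2 — v_7(252105) = 5 (factor: 252105 = (7^5 · 15); the sign does not affect v_p). Step 3 — |x − y|_7 = 7^{-5} = 1/16807.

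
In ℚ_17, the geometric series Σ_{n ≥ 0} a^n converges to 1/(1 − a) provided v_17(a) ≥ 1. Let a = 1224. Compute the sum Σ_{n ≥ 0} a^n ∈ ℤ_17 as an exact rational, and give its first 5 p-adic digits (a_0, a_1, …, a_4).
Σ a^n = 1/(1 − a) = -1/1223;  first 5 digits = (1, 4, 3, 12, 10)

v_17(a) = 1 ≥ 1, so the series converges in ℤ_17 to 1/(1 − a) = 1/(1 − 1224) = -1/1223. Expand this rational in ℤ_17: compute digits iteratively via d_i = x_i mod 17, x_{i+1} = (x_i − d_i)/17. The first 5 digits are (1, 4, 3, 12, 10).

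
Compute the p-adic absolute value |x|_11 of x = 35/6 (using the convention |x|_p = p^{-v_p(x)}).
|35/6|_11 = 1

Step 1 — compute v_11(x) by factoring powers of 11 out of the numerator and denominator: v_11(35/6) = 0. Step 2 — apply |x|_p = p^{-v_p(x)} = 11^{0} = 1.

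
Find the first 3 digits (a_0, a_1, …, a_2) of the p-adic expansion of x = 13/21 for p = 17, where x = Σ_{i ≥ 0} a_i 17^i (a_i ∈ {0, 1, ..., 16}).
(a_0, …, a_2) = (16, 8, 10)

v_17(13/21) = 0 (numerator and denominator both coprime to 17), so x ∈ ℤ_17^×. Compute digits iteratively via a_i = x_i mod 17, x_{i+1} = (x_i − a_i)/17, with x_0 = x:
  x_0 = 13/21;  a_0 = 16;  x_1 = (x_0 − 16)/17 = -19/21
  x_1 = -19/21;  a_1 = 8;  x_2 = (x_1 − 8)/17 = -11/21
  x_2 = -11/21;  a_2 = 10;  x_3 = (x_2 − 10)/17 = -13/21
Digits: (16, 8, 10).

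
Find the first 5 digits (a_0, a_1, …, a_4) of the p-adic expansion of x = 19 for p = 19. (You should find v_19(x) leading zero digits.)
(a_0, …, a_4) = (0, 1, 0, 0, 0)

v_19(19) = 1, so a_0 = ... = a_0 = 0. Factor out: x = 19^1 · u with u = 1 a unit in ℤ_19. Expand u iteratively via a_{v+i} = u_i mod 19, u_{i+1} = (u_i − a_{v+i})/19:
  u_0 = 1;  a_1 = 1;  u_1 = (u_0 − 1)/19 = 0
  u_1 = 0;  a_2 = 0;  u_2 = (u_1 − 0)/19 = 0
  u_2 = 0;  a_3 = 0;  u_3 = (u_2 − 0)/19 = 0
  u_3 = 0;  a_4 = 0;  u_4 = (u_3 − 0)/19 = 0
Digits: (0, 1, 0, 0, 0).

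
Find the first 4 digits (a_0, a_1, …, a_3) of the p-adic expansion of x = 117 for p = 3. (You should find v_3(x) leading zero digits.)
(a_0, …, a_3) = (0, 0, 1, 1)

v_3(117) = 2, so a_0 = ... = a_1 = 0. Factor out: x = 3^2 · u with u = 13 a unit in ℤ_3. Expand u iteratively via a_{v+i} = u_i mod 3, u_{i+1} = (u_i − a_{v+i})/3:
  u_0 = 13;  a_2 = 1;  u_1 = (u_0 − 1)/3 = 4
  u_1 = 4;  a_3 = 1;  u_2 = (u_1 − 1)/3 = 1
Digits: (0, 0, 1, 1).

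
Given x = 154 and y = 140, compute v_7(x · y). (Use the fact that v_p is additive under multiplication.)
v_7(21560) = 2

v_p(x) = 1 (factor: 154 = 7^1 · 22); v_p(y) = 1 (factor: 140 = 7^1 · 20). Additivity: v_p(xy) = v_p(x) + v_p(y) = 1 + 1 = 2. (Direct check: xy = 21560 = 7^2 · (440).)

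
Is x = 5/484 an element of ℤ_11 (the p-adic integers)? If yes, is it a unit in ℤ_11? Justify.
x ∉ ℤ_11 (v_11(x) = -2 < 0)

ℤ_11 = {x ∈ ℚ_11 : v_11(x) ≥ 0} and ℤ_11^× = {x ∈ ℤ_11 : v_11(x) = 0}. Here v_11(5/484) = v_11(num) − v_11(den) = -2; compare against these criteria.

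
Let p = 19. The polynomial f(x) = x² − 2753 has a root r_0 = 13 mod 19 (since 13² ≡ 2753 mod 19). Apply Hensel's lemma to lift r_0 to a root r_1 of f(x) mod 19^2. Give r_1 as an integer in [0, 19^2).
r_1 = 279 (mod 361)

Hensel's recurrence: r_{i+1} = r_i − f(r_i)·(f′(r_i))^{-1} mod 19^{i+2}, with f′(x) = 2x. Iterate:
  r_0 = 13 (mod 19)
  r_1 = 279 (mod 361)
Final: r_1 = 279, and one checks f(r_1) ≡ 0 mod 19^2.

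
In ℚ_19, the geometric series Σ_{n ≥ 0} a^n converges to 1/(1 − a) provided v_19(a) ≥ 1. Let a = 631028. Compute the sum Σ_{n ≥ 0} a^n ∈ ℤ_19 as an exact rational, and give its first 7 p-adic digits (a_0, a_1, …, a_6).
Σ a^n = 1/(1 − a) = -1/631027;  first 7 digits = (1, 0, 0, 16, 4, 0, 9)

v_19(a) = 3 ≥ 1, so the series converges in ℤ_19 to 1/(1 − a) = 1/(1 − 631028) = -1/631027. Expand this rational in ℤ_19: compute digits iteratively via d_i = x_i mod 19, x_{i+1} = (x_i − d_i)/19. The first 7 digits are (1, 0, 0, 16, 4, 0, 9).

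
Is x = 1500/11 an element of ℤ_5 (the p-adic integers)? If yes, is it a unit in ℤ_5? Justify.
x ∈ ℤ_5 but not a unit; v_5(x) = 3 > 0

ℤ_5 = {x ∈ ℚ_5 : v_5(x) ≥ 0} and ℤ_5^× = {x ∈ ℤ_5 : v_5(x) = 0}. Here v_5(1500/11) = v_5(num) − v_5(den) = 3; compare against these criteria.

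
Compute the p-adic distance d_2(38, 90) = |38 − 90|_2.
d_2(38, 90) = 1/4

Step 1 — x − y = 38 − 90 = -52. Step 2 — v_2(-52) = 2 (factor: -52 = −(2^2 · 13); the sign does not affect v_p). Step 3 — |x − y|_2 = 2^{-2} = 1/4.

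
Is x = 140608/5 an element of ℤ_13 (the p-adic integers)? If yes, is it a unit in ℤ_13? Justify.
x ∈ ℤ_13 but not a unit; v_13(x) = 3 > 0

ℤ_13 = {x ∈ ℚ_13 : v_13(x) ≥ 0} and ℤ_13^× = {x ∈ ℤ_13 : v_13(x) = 0}. Here v_13(140608/5) = v_13(num) − v_13(den) = 3; compare against these criteria.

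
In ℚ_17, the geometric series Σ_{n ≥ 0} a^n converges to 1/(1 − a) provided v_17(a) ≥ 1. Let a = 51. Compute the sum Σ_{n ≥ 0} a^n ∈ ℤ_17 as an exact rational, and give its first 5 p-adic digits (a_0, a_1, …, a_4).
Σ a^n = 1/(1 − a) = -1/50;  first 5 digits = (1, 3, 9, 10, 14)

v_17(a) = 1 ≥ 1, so the series converges in ℤ_17 to 1/(1 − a) = 1/(1 − 51) = -1/50. Expand this rational in ℤ_17: compute digits iteratively via d_i = x_i mod 17, x_{i+1} = (x_i − d_i)/17. The first 5 digits are (1, 3, 9, 10, 14).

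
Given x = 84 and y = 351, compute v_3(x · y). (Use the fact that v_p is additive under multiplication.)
v_3(29484) = 4

v_p(x) = 1 (factor: 84 = 3^1 · 28); v_p(y) = 3 (factor: 351 = 3^3 · 13). Additivity: v_p(xy) = v_p(x) + v_p(y) = 1 + 3 = 4. (Direct check: xy = 29484 = 3^4 · (364).)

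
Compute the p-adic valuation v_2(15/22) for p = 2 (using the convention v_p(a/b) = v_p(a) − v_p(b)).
v_2(15/22) = -1

Factor powers of 2 from the numerator and denominator of the reduced fraction: 15 = 2^0 · 15 and 22 = 2^1 · 11. Apply v_p(a/b) = v_p(a) − v_p(b): v_2(15/22) = 0 − 1 = -1.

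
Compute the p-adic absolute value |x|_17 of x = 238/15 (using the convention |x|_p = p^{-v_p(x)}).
|238/15|_17 = 1/17

Step 1 — compute v_17(x) by factoring powers of 17 out of the numerator and denominator: v_17(238/15) = 1. Step 2 — apply |x|_p = p^{-v_p(x)} = 17^{-1} = 1/17.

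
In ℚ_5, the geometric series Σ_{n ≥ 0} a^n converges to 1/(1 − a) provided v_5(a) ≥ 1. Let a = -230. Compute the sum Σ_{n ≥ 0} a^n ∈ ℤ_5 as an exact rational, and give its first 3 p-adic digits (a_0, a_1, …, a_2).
Σ a^n = 1/(1 − a) = 1/231;  first 3 digits = (1, 4, 1)

v_5(a) = 1 ≥ 1, so the series converges in ℤ_5 to 1/(1 − a) = 1/(1 − (-230)) = 1/231. Expand this rational in ℤ_5: compute digits iteratively via d_i = x_i mod 5, x_{i+1} = (x_i − d_i)/5. The first 3 digits are (1, 4, 1).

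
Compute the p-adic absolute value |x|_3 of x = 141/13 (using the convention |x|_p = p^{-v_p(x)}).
|141/13|_3 = 1/3

Step 1 — compute v_3(x) by factoring powers of 3 out of the numerator and denominator: v_3(141/13) = 1. Step 2 — apply |x|_p = p^{-v_p(x)} = 3^{-1} = 1/3.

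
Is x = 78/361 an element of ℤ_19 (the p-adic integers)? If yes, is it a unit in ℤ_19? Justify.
x ∉ ℤ_19 (v_19(x) = -2 < 0)

ℤ_19 = {x ∈ ℚ_19 : v_19(x) ≥ 0} and ℤ_19^× = {x ∈ ℤ_19 : v_19(x) = 0}. Here v_19(78/361) = v_19(num) − v_19(den) = -2; compare against these criteria.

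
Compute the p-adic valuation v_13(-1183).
v_13(-1183) = 2

v_13(n) is the largest exponent k such that 13^k divides n. Factor out: -1183 = -13^2 · 7. (Sign doesn't affect v_p.) So v_13(-1183) = 2.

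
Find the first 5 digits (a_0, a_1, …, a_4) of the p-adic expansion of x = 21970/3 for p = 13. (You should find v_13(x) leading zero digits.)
(a_0, …, a_4) = (0, 0, 0, 12, 8)

v_13(21970/3) = 3, so a_0 = ... = a_2 = 0. Factor out: x = 13^3 · u with u = 10/3 a unit in ℤ_13. Expand u iteratively via a_{v+i} = u_i mod 13, u_{i+1} = (u_i − a_{v+i})/13:
  u_0 = 10/3;  a_3 = 12;  u_1 = (u_0 − 12)/13 = -2/3
  u_1 = -2/3;  a_4 = 8;  u_2 = (u_1 − 8)/13 = -2/3
Digits: (0, 0, 0, 12, 8).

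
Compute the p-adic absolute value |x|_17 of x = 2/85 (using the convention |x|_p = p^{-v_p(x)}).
|2/85|_17 = 17

Step 1 — compute v_17(x) by factoring powers of 17 out of the numerator and denominator: v_17(2/85) = -1. Step 2 — apply |x|_p = p^{-v_p(x)} = 17^{1} = 17.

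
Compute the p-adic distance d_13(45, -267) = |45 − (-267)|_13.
d_13(45, -267) = 1/13

Step 1 — x − y = 45 − (-267) = 312. Step 2 — v_13(312) = 1 (factor: 312 = (13^1 · 24); the sign does not affect v_p). Step 3 — |x − y|_13 = 13^{-1} = 1/13.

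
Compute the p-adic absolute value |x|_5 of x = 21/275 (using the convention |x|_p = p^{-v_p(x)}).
|21/275|_5 = 25

Step 1 — compute v_5(x) by factoring powers of 5 out of the numerator and denominator: v_5(21/275) = -2. Step 2 — apply |x|_p = p^{-v_p(x)} = 5^{2} = 25.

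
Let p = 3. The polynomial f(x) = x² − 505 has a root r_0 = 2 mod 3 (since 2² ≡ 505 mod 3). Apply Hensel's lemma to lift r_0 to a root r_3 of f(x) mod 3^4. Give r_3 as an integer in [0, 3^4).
r_3 = 71 (mod 81)

Hensel's recurrence: r_{i+1} = r_i − f(r_i)·(f′(r_i))^{-1} mod 3^{i+2}, with f′(x) = 2x. Iterate:
  r_0 = 2 (mod 3)
  r_1 = 8 (mod 9)
  r_2 = 17 (mod 27)
  r_3 = 71 (mod 81)
Final: r_3 = 71, and one checks f(r_3) ≡ 0 mod 3^4.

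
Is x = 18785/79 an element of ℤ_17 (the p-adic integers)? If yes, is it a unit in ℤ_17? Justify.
x ∈ ℤ_17 but not a unit; v_17(x) = 2 > 0

ℤ_17 = {x ∈ ℚ_17 : v_17(x) ≥ 0} and ℤ_17^× = {x ∈ ℤ_17 : v_17(x) = 0}. Here v_17(18785/79) = v_17(num) − v_17(den) = 2; compare against these criteria.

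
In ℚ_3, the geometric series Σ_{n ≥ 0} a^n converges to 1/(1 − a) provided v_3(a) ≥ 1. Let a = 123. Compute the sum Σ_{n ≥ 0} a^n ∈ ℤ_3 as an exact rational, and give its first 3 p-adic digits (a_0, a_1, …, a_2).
Σ a^n = 1/(1 − a) = -1/122;  first 3 digits = (1, 2, 2)

v_3(a) = 1 ≥ 1, so the series converges in ℤ_3 to 1/(1 − a) = 1/(1 − 123) = -1/122. Expand this rational in ℤ_3: compute digits iteratively via d_i = x_i mod 3, x_{i+1} = (x_i − d_i)/3. The first 3 digits are (1, 2, 2).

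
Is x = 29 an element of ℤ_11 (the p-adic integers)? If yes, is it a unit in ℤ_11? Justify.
x ∈ ℤ_11^× (unit); v_11(x) = 0

ℤ_11 = {x ∈ ℚ_11 : v_11(x) ≥ 0} and ℤ_11^× = {x ∈ ℤ_11 : v_11(x) = 0}. Here v_11(29) = v_11(num) − v_11(den) = 0; compare against these criteria.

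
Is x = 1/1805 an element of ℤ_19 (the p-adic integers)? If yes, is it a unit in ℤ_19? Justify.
x ∉ ℤ_19 (v_19(x) = -2 < 0)

ℤ_19 = {x ∈ ℚ_19 : v_19(x) ≥ 0} and ℤ_19^× = {x ∈ ℤ_19 : v_19(x) = 0}. Here v_19(1/1805) = v_19(num) − v_19(den) = -2; compare against these criteria.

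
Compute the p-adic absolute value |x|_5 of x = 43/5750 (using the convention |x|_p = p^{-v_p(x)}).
|43/5750|_5 = 125

Step 1 — compute v_5(x) by factoring powers of 5 out of the numerator and denominator: v_5(43/5750) = -3. Step 2 — apply |x|_p = p^{-v_p(x)} = 5^{3} = 125.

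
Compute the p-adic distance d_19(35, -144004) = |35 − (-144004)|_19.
d_19(35, -144004) = 1/6859

Step 1 — x − y = 35 − (-144004) = 144039. Step 2 — v_19(144039) = 3 (factor: 144039 = (19^3 · 21); the sign does not affect v_p). Step 3 — |x − y|_19 = 19^{-3} = 1/6859.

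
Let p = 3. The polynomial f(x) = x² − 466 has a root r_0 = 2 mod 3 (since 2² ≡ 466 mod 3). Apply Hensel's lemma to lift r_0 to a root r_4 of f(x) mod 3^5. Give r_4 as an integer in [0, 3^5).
r_4 = 41 (mod 243)

Hensel's recurrence: r_{i+1} = r_i − f(r_i)·(f′(r_i))^{-1} mod 3^{i+2}, with f′(x) = 2x. Iterate:
  r_0 = 2 (mod 3)
  r_1 = 5 (mod 9)
  r_2 = 14 (mod 27)
  r_3 = 41 (mod 81)
  r_4 = 41 (mod 243)
Final: r_4 = 41, and one checks f(r_4) ≡ 0 mod 3^5.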